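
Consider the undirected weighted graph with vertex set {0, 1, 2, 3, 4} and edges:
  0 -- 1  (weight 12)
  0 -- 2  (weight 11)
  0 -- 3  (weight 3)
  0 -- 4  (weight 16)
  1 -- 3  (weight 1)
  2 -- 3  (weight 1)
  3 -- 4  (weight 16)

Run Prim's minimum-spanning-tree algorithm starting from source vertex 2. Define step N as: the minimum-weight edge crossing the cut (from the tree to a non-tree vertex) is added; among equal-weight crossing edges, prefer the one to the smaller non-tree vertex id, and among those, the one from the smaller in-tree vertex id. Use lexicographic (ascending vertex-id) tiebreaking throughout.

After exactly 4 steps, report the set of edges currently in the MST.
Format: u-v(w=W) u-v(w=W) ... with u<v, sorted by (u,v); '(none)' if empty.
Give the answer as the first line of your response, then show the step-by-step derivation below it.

0-3(w=3) 0-4(w=16) 1-3(w=1) 2-3(w=1)

step 1: add edge 2-3 (w=1); MST = {2-3(w=1)}
step 2: add edge 1-3 (w=1); MST = {1-3(w=1) 2-3(w=1)}
step 3: add edge 0-3 (w=3); MST = {0-3(w=3) 1-3(w=1) 2-3(w=1)}
step 4: add edge 0-4 (w=16); MST = {0-3(w=3) 0-4(w=16) 1-3(w=1) 2-3(w=1)}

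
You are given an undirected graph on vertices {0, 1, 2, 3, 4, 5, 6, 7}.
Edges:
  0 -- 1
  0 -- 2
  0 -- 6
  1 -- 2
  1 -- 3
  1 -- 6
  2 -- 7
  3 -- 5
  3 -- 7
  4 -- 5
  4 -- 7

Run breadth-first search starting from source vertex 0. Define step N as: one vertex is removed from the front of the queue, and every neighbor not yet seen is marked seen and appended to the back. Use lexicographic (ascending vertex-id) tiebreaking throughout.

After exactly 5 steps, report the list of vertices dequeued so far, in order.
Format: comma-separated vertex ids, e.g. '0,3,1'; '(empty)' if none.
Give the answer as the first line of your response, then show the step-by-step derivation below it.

0,1,2,6,3

step 1: dequeue 0; queue=[1,2,6]; order=0
step 2: dequeue 1; queue=[2,6,3]; order=0,1
step 3: dequeue 2; queue=[6,3,7]; order=0,1,2
step 4: dequeue 6; queue=[3,7]; order=0,1,2,6
step 5: dequeue 3; queue=[7,5]; order=0,1,2,6,3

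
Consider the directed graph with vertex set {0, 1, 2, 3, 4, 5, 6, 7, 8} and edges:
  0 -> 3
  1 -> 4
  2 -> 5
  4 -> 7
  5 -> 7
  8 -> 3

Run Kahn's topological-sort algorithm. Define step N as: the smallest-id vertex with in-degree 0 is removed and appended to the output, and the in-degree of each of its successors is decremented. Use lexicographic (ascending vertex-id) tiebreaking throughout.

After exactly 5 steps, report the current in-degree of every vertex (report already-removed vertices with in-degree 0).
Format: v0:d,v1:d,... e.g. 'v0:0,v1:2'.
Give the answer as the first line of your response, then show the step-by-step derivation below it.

v0:0,v1:0,v2:0,v3:1,v4:0,v5:0,v6:0,v7:0,v8:0

step 1: output 0; order=[0]; indeg=(0,0,0,1,1,1,0,2,0)
step 2: output 1; order=[0,1]; indeg=(0,0,0,1,0,1,0,2,0)
step 3: output 2; order=[0,1,2]; indeg=(0,0,0,1,0,0,0,2,0)
step 4: output 4; order=[0,1,2,4]; indeg=(0,0,0,1,0,0,0,1,0)
step 5: output 5; order=[0,1,2,4,5]; indeg=(0,0,0,1,0,0,0,0,0)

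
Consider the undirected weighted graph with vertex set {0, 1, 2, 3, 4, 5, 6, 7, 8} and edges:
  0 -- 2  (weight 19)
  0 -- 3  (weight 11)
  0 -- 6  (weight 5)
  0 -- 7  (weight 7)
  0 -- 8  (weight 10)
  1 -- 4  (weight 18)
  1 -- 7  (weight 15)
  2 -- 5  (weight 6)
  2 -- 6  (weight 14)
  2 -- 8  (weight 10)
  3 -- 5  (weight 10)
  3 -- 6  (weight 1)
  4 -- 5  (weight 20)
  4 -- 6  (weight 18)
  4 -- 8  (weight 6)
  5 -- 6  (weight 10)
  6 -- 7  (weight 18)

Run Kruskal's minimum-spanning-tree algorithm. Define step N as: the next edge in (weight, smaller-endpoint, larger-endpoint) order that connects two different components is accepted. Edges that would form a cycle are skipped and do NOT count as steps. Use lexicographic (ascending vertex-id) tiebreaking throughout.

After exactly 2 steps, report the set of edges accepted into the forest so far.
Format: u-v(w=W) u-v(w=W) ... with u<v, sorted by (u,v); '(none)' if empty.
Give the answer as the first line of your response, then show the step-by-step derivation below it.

0-6(w=5) 3-6(w=1)

step 1: add edge 3-6 (w=1); MST = {3-6(w=1)}
step 2: add edge 0-6 (w=5); MST = {0-6(w=5) 3-6(w=1)}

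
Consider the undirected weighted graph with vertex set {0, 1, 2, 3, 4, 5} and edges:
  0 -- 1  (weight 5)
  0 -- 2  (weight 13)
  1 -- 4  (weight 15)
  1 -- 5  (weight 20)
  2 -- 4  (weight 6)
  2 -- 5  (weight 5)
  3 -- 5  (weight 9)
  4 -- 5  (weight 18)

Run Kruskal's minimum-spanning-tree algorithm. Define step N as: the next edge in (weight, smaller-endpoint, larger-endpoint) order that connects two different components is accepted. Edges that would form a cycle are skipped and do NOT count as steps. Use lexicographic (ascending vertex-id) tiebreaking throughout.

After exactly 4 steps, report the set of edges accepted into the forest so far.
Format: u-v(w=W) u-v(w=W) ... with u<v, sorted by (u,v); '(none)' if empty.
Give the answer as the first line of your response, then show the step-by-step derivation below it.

0-1(w=5) 2-4(w=6) 2-5(w=5) 3-5(w=9)

step 1: add edge 0-1 (w=5); MST = {0-1(w=5)}
step 2: add edge 2-5 (w=5); MST = {0-1(w=5) 2-5(w=5)}
step 3: add edge 2-4 (w=6); MST = {0-1(w=5) 2-4(w=6) 2-5(w=5)}
step 4: add edge 3-5 (w=9); MST = {0-1(w=5) 2-4(w=6) 2-5(w=5) 3-5(w=9)}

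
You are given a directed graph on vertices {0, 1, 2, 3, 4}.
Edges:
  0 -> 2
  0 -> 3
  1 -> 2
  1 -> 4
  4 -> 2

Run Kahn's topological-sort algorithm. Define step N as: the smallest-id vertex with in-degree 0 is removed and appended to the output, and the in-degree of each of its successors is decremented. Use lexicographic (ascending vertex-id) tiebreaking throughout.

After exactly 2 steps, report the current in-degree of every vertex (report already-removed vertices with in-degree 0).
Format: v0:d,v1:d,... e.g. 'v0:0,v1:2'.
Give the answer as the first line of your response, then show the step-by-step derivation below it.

v0:0,v1:0,v2:1,v3:0,v4:0

step 1: output 0; order=[0]; indeg=(0,0,2,0,1)
step 2: output 1; order=[0,1]; indeg=(0,0,1,0,0)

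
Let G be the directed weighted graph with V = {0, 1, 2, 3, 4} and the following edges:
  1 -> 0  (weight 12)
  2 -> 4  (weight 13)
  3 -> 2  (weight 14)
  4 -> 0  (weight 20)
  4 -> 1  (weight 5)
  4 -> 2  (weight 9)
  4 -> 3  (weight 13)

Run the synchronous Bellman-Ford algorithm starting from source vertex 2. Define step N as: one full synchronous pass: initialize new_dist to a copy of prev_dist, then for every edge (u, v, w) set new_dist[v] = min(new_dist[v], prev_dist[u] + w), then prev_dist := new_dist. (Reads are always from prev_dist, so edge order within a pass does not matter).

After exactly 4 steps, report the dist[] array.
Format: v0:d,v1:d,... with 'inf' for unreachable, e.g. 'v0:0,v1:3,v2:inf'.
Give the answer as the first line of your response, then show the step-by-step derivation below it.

v0:30,v1:18,v2:0,v3:26,v4:13

step 1: dist = v0:inf,v1:inf,v2:0,v3:inf,v4:13
step 2: dist = v0:33,v1:18,v2:0,v3:26,v4:13
step 3: dist = v0:30,v1:18,v2:0,v3:26,v4:13
step 4: dist = v0:30,v1:18,v2:0,v3:26,v4:13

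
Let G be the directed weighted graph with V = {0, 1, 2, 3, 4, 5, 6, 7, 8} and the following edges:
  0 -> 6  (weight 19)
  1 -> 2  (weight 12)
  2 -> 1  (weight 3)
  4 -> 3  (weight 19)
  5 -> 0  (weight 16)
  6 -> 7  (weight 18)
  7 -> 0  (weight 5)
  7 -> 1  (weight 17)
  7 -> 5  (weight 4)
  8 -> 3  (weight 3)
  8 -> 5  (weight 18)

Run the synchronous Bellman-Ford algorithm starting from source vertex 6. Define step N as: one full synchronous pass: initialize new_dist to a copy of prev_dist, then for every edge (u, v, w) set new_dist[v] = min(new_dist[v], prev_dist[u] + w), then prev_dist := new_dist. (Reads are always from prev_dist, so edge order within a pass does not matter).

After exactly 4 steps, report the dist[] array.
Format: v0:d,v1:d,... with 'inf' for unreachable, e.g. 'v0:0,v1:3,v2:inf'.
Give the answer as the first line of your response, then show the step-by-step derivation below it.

v0:23,v1:35,v2:47,v3:inf,v4:inf,v5:22,v6:0,v7:18,v8:inf

step 1: dist = v0:inf,v1:inf,v2:inf,v3:inf,v4:inf,v5:inf,v6:0,v7:18,v8:inf
step 2: dist = v0:23,v1:35,v2:inf,v3:inf,v4:inf,v5:22,v6:0,v7:18,v8:inf
step 3: dist = v0:23,v1:35,v2:47,v3:inf,v4:inf,v5:22,v6:0,v7:18,v8:inf
step 4: dist = v0:23,v1:35,v2:47,v3:inf,v4:inf,v5:22,v6:0,v7:18,v8:inf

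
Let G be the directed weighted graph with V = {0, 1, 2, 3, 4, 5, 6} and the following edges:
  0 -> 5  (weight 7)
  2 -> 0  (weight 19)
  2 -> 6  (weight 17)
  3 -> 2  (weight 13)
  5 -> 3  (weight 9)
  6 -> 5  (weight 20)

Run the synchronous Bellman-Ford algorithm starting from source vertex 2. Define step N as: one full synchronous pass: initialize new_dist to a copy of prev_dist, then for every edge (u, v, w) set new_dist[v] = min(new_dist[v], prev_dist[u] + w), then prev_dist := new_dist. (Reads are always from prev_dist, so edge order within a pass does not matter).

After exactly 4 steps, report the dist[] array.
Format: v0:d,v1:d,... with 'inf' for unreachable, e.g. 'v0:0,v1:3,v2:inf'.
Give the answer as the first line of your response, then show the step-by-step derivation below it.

v0:19,v1:inf,v2:0,v3:35,v4:inf,v5:26,v6:17

step 1: dist = v0:19,v1:inf,v2:0,v3:inf,v4:inf,v5:inf,v6:17
step 2: dist = v0:19,v1:inf,v2:0,v3:inf,v4:inf,v5:26,v6:17
step 3: dist = v0:19,v1:inf,v2:0,v3:35,v4:inf,v5:26,v6:17
step 4: dist = v0:19,v1:inf,v2:0,v3:35,v4:inf,v5:26,v6:17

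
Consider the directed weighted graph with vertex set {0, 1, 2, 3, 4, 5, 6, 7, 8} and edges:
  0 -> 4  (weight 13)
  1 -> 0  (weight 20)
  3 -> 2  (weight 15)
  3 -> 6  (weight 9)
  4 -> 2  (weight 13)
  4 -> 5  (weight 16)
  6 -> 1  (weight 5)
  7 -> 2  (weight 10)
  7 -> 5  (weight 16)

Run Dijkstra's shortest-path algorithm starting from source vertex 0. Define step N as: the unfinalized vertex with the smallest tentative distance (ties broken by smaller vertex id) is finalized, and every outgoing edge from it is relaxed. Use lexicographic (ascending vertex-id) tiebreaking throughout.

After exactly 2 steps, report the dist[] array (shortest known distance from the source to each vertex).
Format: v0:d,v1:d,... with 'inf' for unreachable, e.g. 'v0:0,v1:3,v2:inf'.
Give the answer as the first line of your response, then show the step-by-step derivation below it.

v0:0,v1:inf,v2:26,v3:inf,v4:13,v5:29,v6:inf,v7:inf,v8:inf

step 1: dist = v0:0,v1:inf,v2:inf,v3:inf,v4:13,v5:inf,v6:inf,v7:inf,v8:inf
step 2: dist = v0:0,v1:inf,v2:26,v3:inf,v4:13,v5:29,v6:inf,v7:inf,v8:inf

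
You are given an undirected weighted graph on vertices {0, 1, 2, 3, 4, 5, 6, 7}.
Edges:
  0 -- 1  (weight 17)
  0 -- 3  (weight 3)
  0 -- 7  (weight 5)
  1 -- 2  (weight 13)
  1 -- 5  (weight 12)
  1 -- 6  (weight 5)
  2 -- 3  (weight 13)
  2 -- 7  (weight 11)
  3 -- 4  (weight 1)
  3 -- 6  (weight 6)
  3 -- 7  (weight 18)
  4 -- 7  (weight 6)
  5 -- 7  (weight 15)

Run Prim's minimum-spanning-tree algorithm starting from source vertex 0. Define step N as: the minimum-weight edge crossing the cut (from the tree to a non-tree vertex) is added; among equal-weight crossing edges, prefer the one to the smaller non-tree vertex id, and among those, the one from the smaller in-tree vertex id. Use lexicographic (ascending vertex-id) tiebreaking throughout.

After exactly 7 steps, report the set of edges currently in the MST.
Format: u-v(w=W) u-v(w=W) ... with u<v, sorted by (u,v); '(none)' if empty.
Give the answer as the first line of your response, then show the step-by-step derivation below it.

0-3(w=3) 0-7(w=5) 1-5(w=12) 1-6(w=5) 2-7(w=11) 3-4(w=1) 3-6(w=6)

step 1: add edge 0-3 (w=3); MST = {0-3(w=3)}
step 2: add edge 3-4 (w=1); MST = {0-3(w=3) 3-4(w=1)}
step 3: add edge 0-7 (w=5); MST = {0-3(w=3) 0-7(w=5) 3-4(w=1)}
step 4: add edge 3-6 (w=6); MST = {0-3(w=3) 0-7(w=5) 3-4(w=1) 3-6(w=6)}
step 5: add edge 1-6 (w=5); MST = {0-3(w=3) 0-7(w=5) 1-6(w=5) 3-4(w=1) 3-6(w=6)}
step 6: add edge 2-7 (w=11); MST = {0-3(w=3) 0-7(w=5) 1-6(w=5) 2-7(w=11) 3-4(w=1) 3-6(w=6)}
step 7: add edge 1-5 (w=12); MST = {0-3(w=3) 0-7(w=5) 1-5(w=12) 1-6(w=5) 2-7(w=11) 3-4(w=1) 3-6(w=6)}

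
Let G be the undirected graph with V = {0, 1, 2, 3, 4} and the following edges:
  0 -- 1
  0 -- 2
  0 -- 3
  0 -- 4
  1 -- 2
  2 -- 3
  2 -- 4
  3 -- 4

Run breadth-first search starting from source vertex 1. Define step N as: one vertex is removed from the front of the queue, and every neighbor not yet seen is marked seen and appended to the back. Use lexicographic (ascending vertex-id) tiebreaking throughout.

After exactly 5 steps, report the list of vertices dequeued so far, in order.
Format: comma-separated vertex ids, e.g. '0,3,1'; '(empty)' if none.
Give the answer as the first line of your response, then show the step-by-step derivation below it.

1,0,2,3,4

step 1: dequeue 1; queue=[0,2]; order=1
step 2: dequeue 0; queue=[2,3,4]; order=1,0
step 3: dequeue 2; queue=[3,4]; order=1,0,2
step 4: dequeue 3; queue=[4]; order=1,0,2,3
step 5: dequeue 4; queue=[(empty)]; order=1,0,2,3,4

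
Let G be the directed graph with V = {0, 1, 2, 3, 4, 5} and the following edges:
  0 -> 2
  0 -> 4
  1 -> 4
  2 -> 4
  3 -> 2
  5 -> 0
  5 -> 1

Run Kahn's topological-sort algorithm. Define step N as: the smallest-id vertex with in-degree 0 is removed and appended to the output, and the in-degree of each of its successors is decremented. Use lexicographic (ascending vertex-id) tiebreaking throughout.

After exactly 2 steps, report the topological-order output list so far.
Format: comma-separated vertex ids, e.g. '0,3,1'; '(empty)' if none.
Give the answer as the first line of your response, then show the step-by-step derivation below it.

3,5

step 1: output 3; order=[3]; indeg=(1,1,1,0,3,0)
step 2: output 5; order=[3,5]; indeg=(0,0,1,0,3,0)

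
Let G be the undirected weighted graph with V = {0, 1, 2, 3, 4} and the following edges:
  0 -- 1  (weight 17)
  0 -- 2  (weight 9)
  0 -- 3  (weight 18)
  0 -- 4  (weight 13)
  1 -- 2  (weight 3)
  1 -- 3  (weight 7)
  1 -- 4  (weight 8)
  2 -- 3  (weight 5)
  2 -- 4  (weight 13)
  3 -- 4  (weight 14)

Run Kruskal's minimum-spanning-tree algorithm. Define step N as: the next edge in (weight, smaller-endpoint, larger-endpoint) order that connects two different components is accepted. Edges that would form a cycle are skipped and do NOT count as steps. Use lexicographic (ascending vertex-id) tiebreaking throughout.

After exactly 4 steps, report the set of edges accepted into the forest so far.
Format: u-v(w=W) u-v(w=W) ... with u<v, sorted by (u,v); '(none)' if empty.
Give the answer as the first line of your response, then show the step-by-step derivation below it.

0-2(w=9) 1-2(w=3) 1-4(w=8) 2-3(w=5)

step 1: add edge 1-2 (w=3); MST = {1-2(w=3)}
step 2: add edge 2-3 (w=5); MST = {1-2(w=3) 2-3(w=5)}
step 3: add edge 1-4 (w=8); MST = {1-2(w=3) 1-4(w=8) 2-3(w=5)}
step 4: add edge 0-2 (w=9); MST = {0-2(w=9) 1-2(w=3) 1-4(w=8) 2-3(w=5)}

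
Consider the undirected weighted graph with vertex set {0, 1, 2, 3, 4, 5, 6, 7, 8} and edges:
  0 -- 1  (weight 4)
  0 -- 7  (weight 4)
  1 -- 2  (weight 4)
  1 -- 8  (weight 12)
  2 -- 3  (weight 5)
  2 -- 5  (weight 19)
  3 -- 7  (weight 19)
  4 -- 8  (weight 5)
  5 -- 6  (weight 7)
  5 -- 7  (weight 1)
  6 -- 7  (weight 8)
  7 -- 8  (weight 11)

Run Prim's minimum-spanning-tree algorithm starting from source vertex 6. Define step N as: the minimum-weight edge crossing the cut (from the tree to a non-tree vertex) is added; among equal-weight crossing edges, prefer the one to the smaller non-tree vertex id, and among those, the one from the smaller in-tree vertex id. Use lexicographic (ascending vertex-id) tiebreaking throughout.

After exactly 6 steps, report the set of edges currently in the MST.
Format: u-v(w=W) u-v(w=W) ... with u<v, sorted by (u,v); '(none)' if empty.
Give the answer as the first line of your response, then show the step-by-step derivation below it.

0-1(w=4) 0-7(w=4) 1-2(w=4) 2-3(w=5) 5-6(w=7) 5-7(w=1)

step 1: add edge 5-6 (w=7); MST = {5-6(w=7)}
step 2: add edge 5-7 (w=1); MST = {5-6(w=7) 5-7(w=1)}
step 3: add edge 0-7 (w=4); MST = {0-7(w=4) 5-6(w=7) 5-7(w=1)}
step 4: add edge 0-1 (w=4); MST = {0-1(w=4) 0-7(w=4) 5-6(w=7) 5-7(w=1)}
step 5: add edge 1-2 (w=4); MST = {0-1(w=4) 0-7(w=4) 1-2(w=4) 5-6(w=7) 5-7(w=1)}
step 6: add edge 2-3 (w=5); MST = {0-1(w=4) 0-7(w=4) 1-2(w=4) 2-3(w=5) 5-6(w=7) 5-7(w=1)}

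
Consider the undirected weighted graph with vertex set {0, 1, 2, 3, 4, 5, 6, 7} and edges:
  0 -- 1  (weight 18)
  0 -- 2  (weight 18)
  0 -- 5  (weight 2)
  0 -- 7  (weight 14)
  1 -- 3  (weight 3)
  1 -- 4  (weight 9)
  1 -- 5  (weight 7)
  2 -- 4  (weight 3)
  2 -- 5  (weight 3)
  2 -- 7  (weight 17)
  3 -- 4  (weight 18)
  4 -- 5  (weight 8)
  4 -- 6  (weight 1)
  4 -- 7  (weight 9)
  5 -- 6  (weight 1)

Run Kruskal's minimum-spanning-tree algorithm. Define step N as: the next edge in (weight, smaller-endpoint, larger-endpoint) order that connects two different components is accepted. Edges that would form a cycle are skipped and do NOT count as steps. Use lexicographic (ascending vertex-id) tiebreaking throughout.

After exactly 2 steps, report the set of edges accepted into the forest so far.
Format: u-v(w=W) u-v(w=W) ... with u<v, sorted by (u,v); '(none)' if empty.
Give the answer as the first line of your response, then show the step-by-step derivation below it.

4-6(w=1) 5-6(w=1)

step 1: add edge 4-6 (w=1); MST = {4-6(w=1)}
step 2: add edge 5-6 (w=1); MST = {4-6(w=1) 5-6(w=1)}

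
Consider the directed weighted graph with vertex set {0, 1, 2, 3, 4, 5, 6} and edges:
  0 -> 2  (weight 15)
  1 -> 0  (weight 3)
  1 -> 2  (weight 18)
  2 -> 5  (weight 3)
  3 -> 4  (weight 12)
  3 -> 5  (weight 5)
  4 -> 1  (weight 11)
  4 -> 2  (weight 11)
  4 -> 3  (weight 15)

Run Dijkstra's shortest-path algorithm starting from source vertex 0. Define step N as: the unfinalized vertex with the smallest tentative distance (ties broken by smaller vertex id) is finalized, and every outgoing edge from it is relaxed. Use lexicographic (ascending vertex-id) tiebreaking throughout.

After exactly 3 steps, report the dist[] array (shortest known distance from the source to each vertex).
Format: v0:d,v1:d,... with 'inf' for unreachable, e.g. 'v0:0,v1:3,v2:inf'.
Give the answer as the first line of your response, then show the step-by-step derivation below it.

v0:0,v1:inf,v2:15,v3:inf,v4:inf,v5:18,v6:inf

step 1: dist = v0:0,v1:inf,v2:15,v3:inf,v4:inf,v5:inf,v6:inf
step 2: dist = v0:0,v1:inf,v2:15,v3:inf,v4:inf,v5:18,v6:inf
step 3: dist = v0:0,v1:inf,v2:15,v3:inf,v4:inf,v5:18,v6:inf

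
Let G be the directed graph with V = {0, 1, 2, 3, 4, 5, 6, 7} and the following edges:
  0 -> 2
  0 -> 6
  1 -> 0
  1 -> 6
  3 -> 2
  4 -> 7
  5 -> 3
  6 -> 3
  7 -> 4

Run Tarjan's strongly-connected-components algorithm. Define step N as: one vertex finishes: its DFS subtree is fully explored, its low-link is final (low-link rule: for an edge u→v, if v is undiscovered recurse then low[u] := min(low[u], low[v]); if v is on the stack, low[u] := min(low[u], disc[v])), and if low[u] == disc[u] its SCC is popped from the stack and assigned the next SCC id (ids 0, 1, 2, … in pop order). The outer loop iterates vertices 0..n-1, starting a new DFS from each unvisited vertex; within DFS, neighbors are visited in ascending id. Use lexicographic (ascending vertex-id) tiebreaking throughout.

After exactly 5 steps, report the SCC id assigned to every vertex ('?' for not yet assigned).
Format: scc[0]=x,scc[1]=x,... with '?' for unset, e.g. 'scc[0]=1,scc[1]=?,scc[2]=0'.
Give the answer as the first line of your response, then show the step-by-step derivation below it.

scc[0]=3,scc[1]=4,scc[2]=0,scc[3]=1,scc[4]=?,scc[5]=?,scc[6]=2,scc[7]=?

step 1: low=(low[0]=0,low[1]=?,low[2]=1,low[3]=?,low[4]=?,low[5]=?,low[6]=?,low[7]=?); scc=(scc[0]=?,scc[1]=?,scc[2]=0,scc[3]=?,scc[4]=?,scc[5]=?,scc[6]=?,scc[7]=?)
step 2: low=(low[0]=0,low[1]=?,low[2]=1,low[3]=3,low[4]=?,low[5]=?,low[6]=2,low[7]=?); scc=(scc[0]=?,scc[1]=?,scc[2]=0,scc[3]=1,scc[4]=?,scc[5]=?,scc[6]=?,scc[7]=?)
step 3: low=(low[0]=0,low[1]=?,low[2]=1,low[3]=3,low[4]=?,low[5]=?,low[6]=2,low[7]=?); scc=(scc[0]=?,scc[1]=?,scc[2]=0,scc[3]=1,scc[4]=?,scc[5]=?,scc[6]=2,scc[7]=?)
step 4: low=(low[0]=0,low[1]=?,low[2]=1,low[3]=3,low[4]=?,low[5]=?,low[6]=2,low[7]=?); scc=(scc[0]=3,scc[1]=?,scc[2]=0,scc[3]=1,scc[4]=?,scc[5]=?,scc[6]=2,scc[7]=?)
step 5: low=(low[0]=0,low[1]=4,low[2]=1,low[3]=3,low[4]=?,low[5]=?,low[6]=2,low[7]=?); scc=(scc[0]=3,scc[1]=4,scc[2]=0,scc[3]=1,scc[4]=?,scc[5]=?,scc[6]=2,scc[7]=?)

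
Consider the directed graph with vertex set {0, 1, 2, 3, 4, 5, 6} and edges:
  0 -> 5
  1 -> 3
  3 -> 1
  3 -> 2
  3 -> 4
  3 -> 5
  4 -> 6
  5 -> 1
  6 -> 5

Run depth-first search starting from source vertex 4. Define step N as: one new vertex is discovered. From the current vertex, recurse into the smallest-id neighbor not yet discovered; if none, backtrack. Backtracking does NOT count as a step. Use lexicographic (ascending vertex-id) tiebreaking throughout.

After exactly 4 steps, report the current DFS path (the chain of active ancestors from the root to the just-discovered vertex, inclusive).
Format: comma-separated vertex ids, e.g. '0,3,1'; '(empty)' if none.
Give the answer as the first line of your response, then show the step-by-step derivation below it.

4,6,5,1

step 1: discover 4; path=4; order=4
step 2: discover 6; path=4>6; order=4,6
step 3: discover 5; path=4>6>5; order=4,6,5
step 4: discover 1; path=4>6>5>1; order=4,6,5,1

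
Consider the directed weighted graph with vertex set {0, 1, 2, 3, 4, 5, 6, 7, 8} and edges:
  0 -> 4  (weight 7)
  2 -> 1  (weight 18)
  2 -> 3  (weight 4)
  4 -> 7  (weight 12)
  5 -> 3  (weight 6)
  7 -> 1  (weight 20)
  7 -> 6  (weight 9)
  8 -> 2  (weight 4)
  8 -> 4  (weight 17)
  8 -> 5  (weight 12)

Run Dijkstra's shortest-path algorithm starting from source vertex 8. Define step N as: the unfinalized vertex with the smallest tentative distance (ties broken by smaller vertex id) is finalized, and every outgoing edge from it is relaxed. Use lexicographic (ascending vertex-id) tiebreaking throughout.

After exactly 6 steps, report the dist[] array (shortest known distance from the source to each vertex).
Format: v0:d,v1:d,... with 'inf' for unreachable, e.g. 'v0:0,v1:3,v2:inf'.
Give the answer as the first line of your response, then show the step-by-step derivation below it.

v0:inf,v1:22,v2:4,v3:8,v4:17,v5:12,v6:inf,v7:29,v8:0

step 1: dist = v0:inf,v1:inf,v2:4,v3:inf,v4:17,v5:12,v6:inf,v7:inf,v8:0
step 2: dist = v0:inf,v1:22,v2:4,v3:8,v4:17,v5:12,v6:inf,v7:inf,v8:0
step 3: dist = v0:inf,v1:22,v2:4,v3:8,v4:17,v5:12,v6:inf,v7:inf,v8:0
step 4: dist = v0:inf,v1:22,v2:4,v3:8,v4:17,v5:12,v6:inf,v7:inf,v8:0
step 5: dist = v0:inf,v1:22,v2:4,v3:8,v4:17,v5:12,v6:inf,v7:29,v8:0
step 6: dist = v0:inf,v1:22,v2:4,v3:8,v4:17,v5:12,v6:inf,v7:29,v8:0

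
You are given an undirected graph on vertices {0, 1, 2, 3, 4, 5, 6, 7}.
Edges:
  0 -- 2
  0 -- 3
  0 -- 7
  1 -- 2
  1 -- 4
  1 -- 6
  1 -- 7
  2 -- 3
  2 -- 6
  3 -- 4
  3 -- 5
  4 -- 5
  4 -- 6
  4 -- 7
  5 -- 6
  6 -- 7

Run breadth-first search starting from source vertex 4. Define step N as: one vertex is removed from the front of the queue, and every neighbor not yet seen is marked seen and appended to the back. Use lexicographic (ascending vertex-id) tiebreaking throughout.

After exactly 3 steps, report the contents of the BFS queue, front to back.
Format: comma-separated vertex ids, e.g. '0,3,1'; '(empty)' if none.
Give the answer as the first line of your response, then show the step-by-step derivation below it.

5,6,7,2,0

step 1: dequeue 4; queue=[1,3,5,6,7]; order=4
step 2: dequeue 1; queue=[3,5,6,7,2]; order=4,1
step 3: dequeue 3; queue=[5,6,7,2,0]; order=4,1,3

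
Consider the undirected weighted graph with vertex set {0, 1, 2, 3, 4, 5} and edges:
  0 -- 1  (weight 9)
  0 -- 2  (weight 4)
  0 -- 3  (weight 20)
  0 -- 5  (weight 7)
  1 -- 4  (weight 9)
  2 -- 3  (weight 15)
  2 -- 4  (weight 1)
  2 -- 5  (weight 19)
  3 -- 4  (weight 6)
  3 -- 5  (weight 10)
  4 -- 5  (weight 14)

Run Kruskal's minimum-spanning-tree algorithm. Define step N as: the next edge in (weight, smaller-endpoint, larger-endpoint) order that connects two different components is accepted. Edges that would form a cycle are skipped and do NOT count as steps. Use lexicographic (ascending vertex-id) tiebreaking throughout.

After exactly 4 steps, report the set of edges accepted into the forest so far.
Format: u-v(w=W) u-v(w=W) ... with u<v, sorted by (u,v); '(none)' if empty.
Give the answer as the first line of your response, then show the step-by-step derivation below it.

0-2(w=4) 0-5(w=7) 2-4(w=1) 3-4(w=6)

step 1: add edge 2-4 (w=1); MST = {2-4(w=1)}
step 2: add edge 0-2 (w=4); MST = {0-2(w=4) 2-4(w=1)}
step 3: add edge 3-4 (w=6); MST = {0-2(w=4) 2-4(w=1) 3-4(w=6)}
step 4: add edge 0-5 (w=7); MST = {0-2(w=4) 0-5(w=7) 2-4(w=1) 3-4(w=6)}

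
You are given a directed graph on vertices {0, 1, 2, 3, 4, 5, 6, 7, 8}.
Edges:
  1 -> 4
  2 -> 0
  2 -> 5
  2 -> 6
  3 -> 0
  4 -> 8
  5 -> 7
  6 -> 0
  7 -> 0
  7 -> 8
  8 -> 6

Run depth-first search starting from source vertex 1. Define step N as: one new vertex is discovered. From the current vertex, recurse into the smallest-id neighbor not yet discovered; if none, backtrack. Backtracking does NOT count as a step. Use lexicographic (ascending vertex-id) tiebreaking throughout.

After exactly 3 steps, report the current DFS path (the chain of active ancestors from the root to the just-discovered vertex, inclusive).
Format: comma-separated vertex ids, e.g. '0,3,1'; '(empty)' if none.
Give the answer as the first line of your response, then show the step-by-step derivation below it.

1,4,8

step 1: discover 1; path=1; order=1
step 2: discover 4; path=1>4; order=1,4
step 3: discover 8; path=1>4>8; order=1,4,8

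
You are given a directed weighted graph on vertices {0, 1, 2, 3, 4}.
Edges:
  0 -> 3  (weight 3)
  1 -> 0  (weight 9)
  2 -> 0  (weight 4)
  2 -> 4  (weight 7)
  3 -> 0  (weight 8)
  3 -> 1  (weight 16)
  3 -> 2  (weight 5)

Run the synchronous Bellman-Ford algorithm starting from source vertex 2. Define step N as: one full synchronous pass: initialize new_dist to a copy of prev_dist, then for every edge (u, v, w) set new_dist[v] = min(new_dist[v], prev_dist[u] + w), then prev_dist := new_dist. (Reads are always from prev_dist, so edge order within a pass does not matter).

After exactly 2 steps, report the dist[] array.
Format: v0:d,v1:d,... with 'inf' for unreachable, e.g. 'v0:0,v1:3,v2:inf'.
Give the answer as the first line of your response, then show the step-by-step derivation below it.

v0:4,v1:inf,v2:0,v3:7,v4:7

step 1: dist = v0:4,v1:inf,v2:0,v3:inf,v4:7
step 2: dist = v0:4,v1:inf,v2:0,v3:7,v4:7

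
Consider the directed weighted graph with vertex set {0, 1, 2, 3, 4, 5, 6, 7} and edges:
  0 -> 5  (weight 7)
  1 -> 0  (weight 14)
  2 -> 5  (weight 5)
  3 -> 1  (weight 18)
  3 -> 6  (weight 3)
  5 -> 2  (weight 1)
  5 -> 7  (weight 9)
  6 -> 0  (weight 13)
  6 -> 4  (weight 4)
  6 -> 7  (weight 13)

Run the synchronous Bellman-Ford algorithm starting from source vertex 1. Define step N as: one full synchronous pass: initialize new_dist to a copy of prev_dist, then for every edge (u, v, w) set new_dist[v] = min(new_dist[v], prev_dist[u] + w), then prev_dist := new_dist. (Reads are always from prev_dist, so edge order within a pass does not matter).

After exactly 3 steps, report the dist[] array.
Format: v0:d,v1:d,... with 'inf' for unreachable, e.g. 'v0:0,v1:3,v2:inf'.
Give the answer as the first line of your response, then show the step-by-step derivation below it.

v0:14,v1:0,v2:22,v3:inf,v4:inf,v5:21,v6:inf,v7:30

step 1: dist = v0:14,v1:0,v2:inf,v3:inf,v4:inf,v5:inf,v6:inf,v7:inf
step 2: dist = v0:14,v1:0,v2:inf,v3:inf,v4:inf,v5:21,v6:inf,v7:inf
step 3: dist = v0:14,v1:0,v2:22,v3:inf,v4:inf,v5:21,v6:inf,v7:30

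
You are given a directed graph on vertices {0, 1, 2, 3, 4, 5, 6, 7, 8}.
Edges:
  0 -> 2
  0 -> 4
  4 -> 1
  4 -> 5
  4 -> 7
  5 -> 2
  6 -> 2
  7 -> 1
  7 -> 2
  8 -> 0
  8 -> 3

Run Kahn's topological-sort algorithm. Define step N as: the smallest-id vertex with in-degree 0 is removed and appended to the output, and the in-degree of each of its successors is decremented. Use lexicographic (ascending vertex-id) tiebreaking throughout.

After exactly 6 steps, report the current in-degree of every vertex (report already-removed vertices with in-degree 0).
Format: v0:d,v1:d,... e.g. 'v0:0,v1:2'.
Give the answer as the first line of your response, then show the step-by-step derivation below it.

v0:0,v1:1,v2:1,v3:0,v4:0,v5:0,v6:0,v7:0,v8:0

step 1: output 6; order=[6]; indeg=(1,2,3,1,1,1,0,1,0)
step 2: output 8; order=[6,8]; indeg=(0,2,3,0,1,1,0,1,0)
step 3: output 0; order=[6,8,0]; indeg=(0,2,2,0,0,1,0,1,0)
step 4: output 3; order=[6,8,0,3]; indeg=(0,2,2,0,0,1,0,1,0)
step 5: output 4; order=[6,8,0,3,4]; indeg=(0,1,2,0,0,0,0,0,0)
step 6: output 5; order=[6,8,0,3,4,5]; indeg=(0,1,1,0,0,0,0,0,0)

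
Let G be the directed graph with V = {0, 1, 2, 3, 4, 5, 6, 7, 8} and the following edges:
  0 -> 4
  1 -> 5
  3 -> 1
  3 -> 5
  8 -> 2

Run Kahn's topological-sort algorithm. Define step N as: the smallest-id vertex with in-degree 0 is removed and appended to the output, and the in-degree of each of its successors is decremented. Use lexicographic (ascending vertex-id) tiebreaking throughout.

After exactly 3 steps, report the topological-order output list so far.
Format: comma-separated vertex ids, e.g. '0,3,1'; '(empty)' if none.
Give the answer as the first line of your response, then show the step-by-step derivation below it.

0,3,1

step 1: output 0; order=[0]; indeg=(0,1,1,0,0,2,0,0,0)
step 2: output 3; order=[0,3]; indeg=(0,0,1,0,0,1,0,0,0)
step 3: output 1; order=[0,3,1]; indeg=(0,0,1,0,0,0,0,0,0)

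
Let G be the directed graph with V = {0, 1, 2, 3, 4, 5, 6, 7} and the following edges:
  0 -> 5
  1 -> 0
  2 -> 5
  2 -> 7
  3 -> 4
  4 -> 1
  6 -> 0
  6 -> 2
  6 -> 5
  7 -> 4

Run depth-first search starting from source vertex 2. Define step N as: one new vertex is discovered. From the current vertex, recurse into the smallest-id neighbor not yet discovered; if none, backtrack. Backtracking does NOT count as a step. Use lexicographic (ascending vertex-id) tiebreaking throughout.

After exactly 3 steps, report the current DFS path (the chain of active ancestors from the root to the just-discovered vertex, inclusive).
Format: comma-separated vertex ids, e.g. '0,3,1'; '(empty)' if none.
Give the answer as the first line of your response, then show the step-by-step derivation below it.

2,7

step 1: discover 2; path=2; order=2
step 2: discover 5; path=2>5; order=2,5
step 3: discover 7; path=2>7; order=2,5,7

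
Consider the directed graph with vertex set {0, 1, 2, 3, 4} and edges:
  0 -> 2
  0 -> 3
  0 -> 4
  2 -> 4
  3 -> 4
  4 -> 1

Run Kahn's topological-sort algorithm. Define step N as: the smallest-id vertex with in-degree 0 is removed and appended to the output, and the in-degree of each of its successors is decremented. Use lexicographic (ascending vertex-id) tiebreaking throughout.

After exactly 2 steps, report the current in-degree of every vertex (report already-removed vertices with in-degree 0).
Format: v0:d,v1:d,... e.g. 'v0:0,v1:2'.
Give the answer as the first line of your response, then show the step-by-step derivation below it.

v0:0,v1:1,v2:0,v3:0,v4:1

step 1: output 0; order=[0]; indeg=(0,1,0,0,2)
step 2: output 2; order=[0,2]; indeg=(0,1,0,0,1)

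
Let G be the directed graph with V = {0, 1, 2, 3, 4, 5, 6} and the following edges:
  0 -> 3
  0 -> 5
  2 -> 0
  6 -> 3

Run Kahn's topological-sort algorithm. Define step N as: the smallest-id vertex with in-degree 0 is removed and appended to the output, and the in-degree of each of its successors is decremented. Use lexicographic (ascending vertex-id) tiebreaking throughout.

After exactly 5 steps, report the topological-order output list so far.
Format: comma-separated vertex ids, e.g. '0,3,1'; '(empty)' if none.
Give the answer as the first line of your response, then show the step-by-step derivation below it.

1,2,0,4,5

step 1: output 1; order=[1]; indeg=(1,0,0,2,0,1,0)
step 2: output 2; order=[1,2]; indeg=(0,0,0,2,0,1,0)
step 3: output 0; order=[1,2,0]; indeg=(0,0,0,1,0,0,0)
step 4: output 4; order=[1,2,0,4]; indeg=(0,0,0,1,0,0,0)
step 5: output 5; order=[1,2,0,4,5]; indeg=(0,0,0,1,0,0,0)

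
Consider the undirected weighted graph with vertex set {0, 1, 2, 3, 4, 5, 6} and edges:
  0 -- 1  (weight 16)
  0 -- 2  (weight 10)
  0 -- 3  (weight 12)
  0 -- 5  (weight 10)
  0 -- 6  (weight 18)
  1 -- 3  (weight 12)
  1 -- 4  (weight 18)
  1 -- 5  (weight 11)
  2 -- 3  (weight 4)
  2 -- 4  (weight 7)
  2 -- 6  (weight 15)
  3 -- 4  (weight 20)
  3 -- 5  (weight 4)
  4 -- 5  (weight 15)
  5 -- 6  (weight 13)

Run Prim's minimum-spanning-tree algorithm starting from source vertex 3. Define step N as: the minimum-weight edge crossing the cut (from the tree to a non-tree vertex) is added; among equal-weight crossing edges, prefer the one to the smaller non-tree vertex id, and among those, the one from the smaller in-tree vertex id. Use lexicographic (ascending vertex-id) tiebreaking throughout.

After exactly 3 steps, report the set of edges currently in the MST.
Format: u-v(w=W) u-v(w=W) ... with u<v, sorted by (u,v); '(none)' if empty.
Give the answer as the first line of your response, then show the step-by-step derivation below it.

2-3(w=4) 2-4(w=7) 3-5(w=4)

step 1: add edge 2-3 (w=4); MST = {2-3(w=4)}
step 2: add edge 3-5 (w=4); MST = {2-3(w=4) 3-5(w=4)}
step 3: add edge 2-4 (w=7); MST = {2-3(w=4) 2-4(w=7) 3-5(w=4)}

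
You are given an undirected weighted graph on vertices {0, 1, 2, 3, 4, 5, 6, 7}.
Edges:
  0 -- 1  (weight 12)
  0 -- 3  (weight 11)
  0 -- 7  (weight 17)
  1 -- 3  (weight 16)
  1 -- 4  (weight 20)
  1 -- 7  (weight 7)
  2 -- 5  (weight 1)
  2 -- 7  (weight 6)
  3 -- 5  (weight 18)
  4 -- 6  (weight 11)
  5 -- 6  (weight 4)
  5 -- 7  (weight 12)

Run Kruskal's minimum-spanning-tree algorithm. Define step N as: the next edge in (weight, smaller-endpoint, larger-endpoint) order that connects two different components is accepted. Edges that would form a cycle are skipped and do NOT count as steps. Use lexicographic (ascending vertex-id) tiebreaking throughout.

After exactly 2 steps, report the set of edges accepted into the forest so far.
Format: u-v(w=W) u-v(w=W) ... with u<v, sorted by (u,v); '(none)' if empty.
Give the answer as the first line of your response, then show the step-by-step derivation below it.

2-5(w=1) 5-6(w=4)

step 1: add edge 2-5 (w=1); MST = {2-5(w=1)}
step 2: add edge 5-6 (w=4); MST = {2-5(w=1) 5-6(w=4)}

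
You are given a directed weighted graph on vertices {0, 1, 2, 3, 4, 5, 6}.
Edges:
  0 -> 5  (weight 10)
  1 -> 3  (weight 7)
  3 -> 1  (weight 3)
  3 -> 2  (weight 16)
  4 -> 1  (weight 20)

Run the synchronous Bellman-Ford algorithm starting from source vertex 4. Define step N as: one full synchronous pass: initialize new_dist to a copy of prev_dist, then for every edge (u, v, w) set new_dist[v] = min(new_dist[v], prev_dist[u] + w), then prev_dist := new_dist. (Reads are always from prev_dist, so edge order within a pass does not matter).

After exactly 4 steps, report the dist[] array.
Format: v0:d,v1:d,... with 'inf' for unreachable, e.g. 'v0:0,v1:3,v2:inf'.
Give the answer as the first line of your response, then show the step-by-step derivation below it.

v0:inf,v1:20,v2:43,v3:27,v4:0,v5:inf,v6:inf

step 1: dist = v0:inf,v1:20,v2:inf,v3:inf,v4:0,v5:inf,v6:inf
step 2: dist = v0:inf,v1:20,v2:inf,v3:27,v4:0,v5:inf,v6:inf
step 3: dist = v0:inf,v1:20,v2:43,v3:27,v4:0,v5:inf,v6:inf
step 4: dist = v0:inf,v1:20,v2:43,v3:27,v4:0,v5:inf,v6:inf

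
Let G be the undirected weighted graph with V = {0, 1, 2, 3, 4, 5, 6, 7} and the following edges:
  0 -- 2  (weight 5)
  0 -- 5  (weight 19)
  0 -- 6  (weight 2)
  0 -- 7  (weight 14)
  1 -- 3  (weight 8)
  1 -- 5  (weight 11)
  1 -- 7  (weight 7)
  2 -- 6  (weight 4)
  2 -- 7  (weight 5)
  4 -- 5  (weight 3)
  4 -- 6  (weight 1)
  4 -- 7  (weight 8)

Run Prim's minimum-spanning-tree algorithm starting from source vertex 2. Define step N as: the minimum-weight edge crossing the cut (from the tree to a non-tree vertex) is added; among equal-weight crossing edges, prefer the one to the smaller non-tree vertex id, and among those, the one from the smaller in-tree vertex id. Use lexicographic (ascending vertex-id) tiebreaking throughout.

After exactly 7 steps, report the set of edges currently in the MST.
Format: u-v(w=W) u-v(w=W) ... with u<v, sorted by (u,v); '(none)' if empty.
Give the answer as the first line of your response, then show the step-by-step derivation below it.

0-6(w=2) 1-3(w=8) 1-7(w=7) 2-6(w=4) 2-7(w=5) 4-5(w=3) 4-6(w=1)

step 1: add edge 2-6 (w=4); MST = {2-6(w=4)}
step 2: add edge 4-6 (w=1); MST = {2-6(w=4) 4-6(w=1)}
step 3: add edge 0-6 (w=2); MST = {0-6(w=2) 2-6(w=4) 4-6(w=1)}
step 4: add edge 4-5 (w=3); MST = {0-6(w=2) 2-6(w=4) 4-5(w=3) 4-6(w=1)}
step 5: add edge 2-7 (w=5); MST = {0-6(w=2) 2-6(w=4) 2-7(w=5) 4-5(w=3) 4-6(w=1)}
step 6: add edge 1-7 (w=7); MST = {0-6(w=2) 1-7(w=7) 2-6(w=4) 2-7(w=5) 4-5(w=3) 4-6(w=1)}
step 7: add edge 1-3 (w=8); MST = {0-6(w=2) 1-3(w=8) 1-7(w=7) 2-6(w=4) 2-7(w=5) 4-5(w=3) 4-6(w=1)}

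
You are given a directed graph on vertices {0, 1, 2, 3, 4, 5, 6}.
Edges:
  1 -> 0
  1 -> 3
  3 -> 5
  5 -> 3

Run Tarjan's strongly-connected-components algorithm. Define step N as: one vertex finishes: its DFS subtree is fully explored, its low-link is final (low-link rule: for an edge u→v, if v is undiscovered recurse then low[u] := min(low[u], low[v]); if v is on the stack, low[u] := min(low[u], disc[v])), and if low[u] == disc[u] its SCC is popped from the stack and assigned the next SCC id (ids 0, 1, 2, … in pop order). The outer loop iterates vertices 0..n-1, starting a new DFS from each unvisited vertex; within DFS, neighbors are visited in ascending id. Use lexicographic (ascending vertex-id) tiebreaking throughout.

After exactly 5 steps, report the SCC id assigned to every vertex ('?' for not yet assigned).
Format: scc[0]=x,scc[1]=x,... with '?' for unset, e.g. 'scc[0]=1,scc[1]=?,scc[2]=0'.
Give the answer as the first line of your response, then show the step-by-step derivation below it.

scc[0]=0,scc[1]=2,scc[2]=3,scc[3]=1,scc[4]=?,scc[5]=1,scc[6]=?

step 1: low=(low[0]=0,low[1]=?,low[2]=?,low[3]=?,low[4]=?,low[5]=?,low[6]=?); scc=(scc[0]=0,scc[1]=?,scc[2]=?,scc[3]=?,scc[4]=?,scc[5]=?,scc[6]=?)
step 2: low=(low[0]=0,low[1]=1,low[2]=?,low[3]=2,low[4]=?,low[5]=2,low[6]=?); scc=(scc[0]=0,scc[1]=?,scc[2]=?,scc[3]=?,scc[4]=?,scc[5]=?,scc[6]=?)
step 3: low=(low[0]=0,low[1]=1,low[2]=?,low[3]=2,low[4]=?,low[5]=2,low[6]=?); scc=(scc[0]=0,scc[1]=?,scc[2]=?,scc[3]=1,scc[4]=?,scc[5]=1,scc[6]=?)
step 4: low=(low[0]=0,low[1]=1,low[2]=?,low[3]=2,low[4]=?,low[5]=2,low[6]=?); scc=(scc[0]=0,scc[1]=2,scc[2]=?,scc[3]=1,scc[4]=?,scc[5]=1,scc[6]=?)
step 5: low=(low[0]=0,low[1]=1,low[2]=4,low[3]=2,low[4]=?,low[5]=2,low[6]=?); scc=(scc[0]=0,scc[1]=2,scc[2]=3,scc[3]=1,scc[4]=?,scc[5]=1,scc[6]=?)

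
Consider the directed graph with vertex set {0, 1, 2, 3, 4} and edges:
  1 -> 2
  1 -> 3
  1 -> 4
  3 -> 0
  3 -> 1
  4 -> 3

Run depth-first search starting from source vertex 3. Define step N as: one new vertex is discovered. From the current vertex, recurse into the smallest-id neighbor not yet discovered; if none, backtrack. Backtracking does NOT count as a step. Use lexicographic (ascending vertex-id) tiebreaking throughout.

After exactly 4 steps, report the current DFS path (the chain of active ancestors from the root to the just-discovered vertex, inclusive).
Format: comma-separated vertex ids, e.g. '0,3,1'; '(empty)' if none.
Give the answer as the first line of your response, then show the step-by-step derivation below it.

3,1,2

step 1: discover 3; path=3; order=3
step 2: discover 0; path=3>0; order=3,0
step 3: discover 1; path=3>1; order=3,0,1
step 4: discover 2; path=3>1>2; order=3,0,1,2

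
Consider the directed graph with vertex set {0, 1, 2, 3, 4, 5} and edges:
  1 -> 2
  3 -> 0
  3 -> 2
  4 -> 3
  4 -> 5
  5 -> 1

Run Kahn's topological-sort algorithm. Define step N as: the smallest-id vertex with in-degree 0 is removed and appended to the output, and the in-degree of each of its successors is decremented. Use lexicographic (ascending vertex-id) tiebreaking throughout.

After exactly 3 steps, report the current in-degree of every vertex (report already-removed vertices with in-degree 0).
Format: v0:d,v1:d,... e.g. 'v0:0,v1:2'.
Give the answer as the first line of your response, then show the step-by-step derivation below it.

v0:0,v1:1,v2:1,v3:0,v4:0,v5:0

step 1: output 4; order=[4]; indeg=(1,1,2,0,0,0)
step 2: output 3; order=[4,3]; indeg=(0,1,1,0,0,0)
step 3: output 0; order=[4,3,0]; indeg=(0,1,1,0,0,0)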